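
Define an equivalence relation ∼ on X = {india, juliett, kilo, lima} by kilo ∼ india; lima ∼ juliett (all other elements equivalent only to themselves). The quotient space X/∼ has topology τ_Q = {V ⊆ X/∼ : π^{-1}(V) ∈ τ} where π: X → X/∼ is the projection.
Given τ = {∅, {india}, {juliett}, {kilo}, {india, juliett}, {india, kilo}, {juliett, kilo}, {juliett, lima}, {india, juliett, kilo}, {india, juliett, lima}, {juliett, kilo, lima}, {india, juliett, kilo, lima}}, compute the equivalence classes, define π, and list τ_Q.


X/∼ = {[india=kilo], [juliett=lima]}; |τ_Q| = 4.

Equivalence classes: [india=kilo], [juliett=lima].
Quotient map π: X → X/∼ sends india ↦ [india=kilo], juliett ↦ [juliett=lima], kilo ↦ [india=kilo], lima ↦ [juliett=lima].
For each subset V ⊆ X/∼, compute π^{-1}(V) ⊆ X and check whether π^{-1}(V) ∈ τ. V is open in τ_Q iff π^{-1}(V) ∈ τ.
  V = {}: π^{-1}(V) = ∅ ∈ τ ✓.
  V = {[india=kilo]}: π^{-1}(V) = {india, kilo} ∈ τ ✓.
  V = {[juliett=lima]}: π^{-1}(V) = {juliett, lima} ∈ τ ✓.
  V = {[india=kilo], [juliett=lima]}: π^{-1}(V) = {india, juliett, kilo, lima} ∈ τ ✓.
Open sets in the quotient: τ_Q = {{}, {[india=kilo]}, {[juliett=lima]}, {[india=kilo], [juliett=lima]}} (4 elements).


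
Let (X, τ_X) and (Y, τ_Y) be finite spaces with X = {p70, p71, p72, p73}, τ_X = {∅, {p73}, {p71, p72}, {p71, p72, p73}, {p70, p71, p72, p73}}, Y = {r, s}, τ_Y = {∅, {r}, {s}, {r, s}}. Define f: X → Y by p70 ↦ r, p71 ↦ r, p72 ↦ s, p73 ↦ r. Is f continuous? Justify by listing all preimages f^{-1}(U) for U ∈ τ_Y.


f is NOT continuous.

Compute f^{-1}(U) for each U ∈ τ_Y:
  U = ∅: f^{-1}(U) = ∅ ∈ τ_X ✓.
  U = {r}: f^{-1}(U) = {p70, p71, p73} ∉ τ_X ✗.
  U = {s}: f^{-1}(U) = {p72} ∉ τ_X ✗.
  U = {r, s}: f^{-1}(U) = {p70, p71, p72, p73} ∈ τ_X ✓.
Found U = {r} with f^{-1}(U) = {p70, p71, p73} not in τ_X. Therefore f is NOT continuous.


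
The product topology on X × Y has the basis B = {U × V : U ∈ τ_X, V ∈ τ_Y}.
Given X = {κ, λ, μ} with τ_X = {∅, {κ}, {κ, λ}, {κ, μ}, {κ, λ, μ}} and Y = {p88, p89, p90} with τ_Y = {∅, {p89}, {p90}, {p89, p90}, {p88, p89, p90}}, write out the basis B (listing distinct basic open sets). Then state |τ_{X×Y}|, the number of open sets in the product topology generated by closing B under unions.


Basis B = {∅ × ∅, {κ} × {p89}, {κ} × {p90}, {κ} × {p89, p90}, {κ, λ} × {p89}, {κ, μ} × {p89}, {κ, λ} × {p90}, {κ, μ} × {p90}, {κ} × {p88, p89, p90}, {κ, λ, μ} × {p89}, {κ, λ, μ} × {p90}, {κ, λ} × {p89, p90}, {κ, μ} × {p89, p90}, {κ, λ} × {p88, p89, p90}, {κ, μ} × {p88, p89, p90}, {κ, λ, μ} × {p89, p90}, {κ, λ, μ} × {p88, p89, p90}}; |τ_{X×Y}| = 50.

Enumerate products U × V with U ∈ τ_X, V ∈ τ_Y (deduplicated):
  ∅ × ∅ = {} (∅)
  {κ} × {p89} = {(κ,p89)}
  {κ} × {p90} = {(κ,p90)}
  {κ} × {p89, p90} = {(κ,p89), (κ,p90)}
  {κ, λ} × {p89} = {(κ,p89), (λ,p89)}
  {κ, μ} × {p89} = {(κ,p89), (μ,p89)}
  {κ, λ} × {p90} = {(κ,p90), (λ,p90)}
  {κ, μ} × {p90} = {(κ,p90), (μ,p90)}
  {κ} × {p88, p89, p90} = {(κ,p88), (κ,p89), (κ,p90)}
  {κ, λ, μ} × {p89} = {(κ,p89), (λ,p89), (μ,p89)}
  {κ, λ, μ} × {p90} = {(κ,p90), (λ,p90), (μ,p90)}
  {κ, λ} × {p89, p90} = {(κ,p89), (κ,p90), (λ,p89), (λ,p90)}
  {κ, μ} × {p89, p90} = {(κ,p89), (κ,p90), (μ,p89), (μ,p90)}
  {κ, λ} × {p88, p89, p90} = {(κ,p88), (κ,p89), (κ,p90), (λ,p88), (λ,p89), (λ,p90)}
  {κ, μ} × {p88, p89, p90} = {(κ,p88), (κ,p89), (κ,p90), (μ,p88), (μ,p89), (μ,p90)}
  {κ, λ, μ} × {p89, p90} = {(κ,p89), (κ,p90), (λ,p89), (λ,p90), (μ,p89), (μ,p90)}
  {κ, λ, μ} × {p88, p89, p90} = {(κ,p88), (κ,p89), (κ,p90), (λ,p88), (λ,p89), (λ,p90), (μ,p88), (μ,p89), (μ,p90)}
These 17 distinct sets form the basis B.
Close under arbitrary unions to get τ_{X×Y}; counting gives |τ_{X×Y}| = 50.


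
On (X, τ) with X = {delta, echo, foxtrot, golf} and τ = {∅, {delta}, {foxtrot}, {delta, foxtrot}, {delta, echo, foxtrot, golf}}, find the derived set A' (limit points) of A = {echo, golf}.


A' = {echo, golf}

For each x ∈ X, list the open sets U ∈ τ with x ∈ U, then check whether U ∩ (A ∖ {x}) ≠ ∅ for every such U.
  x = delta: open {delta} ∋ x has {delta} ∩ (A ∖ {delta}) = ∅, so x is NOT a limit point.
  x = echo: opens ∋ x are {delta, echo, foxtrot, golf}; each meets A ∖ {echo}, so x IS a limit point.
  x = foxtrot: open {foxtrot} ∋ x has {foxtrot} ∩ (A ∖ {foxtrot}) = ∅, so x is NOT a limit point.
  x = golf: opens ∋ x are {delta, echo, foxtrot, golf}; each meets A ∖ {golf}, so x IS a limit point.
Collecting: A' = {echo, golf}.


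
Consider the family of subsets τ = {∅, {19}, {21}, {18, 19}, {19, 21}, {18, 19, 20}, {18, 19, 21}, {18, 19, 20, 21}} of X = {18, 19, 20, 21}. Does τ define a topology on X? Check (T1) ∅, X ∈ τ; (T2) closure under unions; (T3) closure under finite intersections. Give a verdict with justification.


τ IS a topology on X.

Axiom (T1): ∅ ∈ τ? Yes; X ∈ τ? Yes.
Axiom (T2/T3): check pairwise unions and intersections of members of τ.
All pairwise intersections and unions checked — each lies in τ. Therefore τ satisfies (T1), (T2), (T3): it IS a topology on X.


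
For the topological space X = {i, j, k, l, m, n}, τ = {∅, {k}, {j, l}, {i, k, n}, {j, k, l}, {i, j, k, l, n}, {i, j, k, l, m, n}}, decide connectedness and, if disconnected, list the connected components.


(X, τ) is connected.

Find clopen sets (U ∈ τ with X ∖ U ∈ τ):
  U = ∅, X ∖ U = {i, j, k, l, m, n} — both open, so U is clopen.
  U = {i, j, k, l, m, n}, X ∖ U = ∅ — both open, so U is clopen.
Only trivial clopens (∅ and X) exist, so (X, τ) is connected.
Compute connected components by grouping points that agree on all clopens:
  component: {i, j, k, l, m, n}


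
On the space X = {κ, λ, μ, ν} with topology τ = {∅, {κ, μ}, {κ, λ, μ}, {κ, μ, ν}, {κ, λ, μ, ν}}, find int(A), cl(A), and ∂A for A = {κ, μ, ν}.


int(A) = {κ, μ, ν}, cl(A) = {κ, λ, μ, ν}, ∂A = {λ}.

Closed sets in (X, τ) are complements of opens:
  closed(X, τ) = {∅, {λ}, {ν}, {λ, ν}, {κ, λ, μ, ν}}.
int(A) = ⋃ {U ∈ τ : U ⊆ A}. Opens contained in A: ∅, {κ, μ}, {κ, μ, ν}.
Taking the union of these: int(A) = {κ, μ, ν}.
cl(A) = ⋂ {C closed : A ⊆ C}. Closed sets containing A: {κ, λ, μ, ν}.
Intersecting these: cl(A) = {κ, λ, μ, ν}.
∂A = cl(A) ∖ int(A) = {κ, λ, μ, ν} ∖ {κ, μ, ν} = {λ}.


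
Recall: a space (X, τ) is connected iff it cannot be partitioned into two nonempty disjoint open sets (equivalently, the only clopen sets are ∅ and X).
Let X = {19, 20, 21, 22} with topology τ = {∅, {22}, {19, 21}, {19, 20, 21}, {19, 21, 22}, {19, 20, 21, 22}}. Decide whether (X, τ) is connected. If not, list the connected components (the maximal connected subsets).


(X, τ) is disconnected; components = [{22}, {19, 20, 21}].

Find clopen sets (U ∈ τ with X ∖ U ∈ τ):
  U = ∅, X ∖ U = {19, 20, 21, 22} — both open, so U is clopen.
  U = {22}, X ∖ U = {19, 20, 21} — both open, so U is clopen.
  U = {19, 20, 21}, X ∖ U = {22} — both open, so U is clopen.
  U = {19, 20, 21, 22}, X ∖ U = ∅ — both open, so U is clopen.
Nontrivial clopen(s) exist: e.g. {19, 20, 21}. So (X, τ) is disconnected.
Compute connected components by grouping points that agree on all clopens:
  component: {22}
  component: {19, 20, 21}


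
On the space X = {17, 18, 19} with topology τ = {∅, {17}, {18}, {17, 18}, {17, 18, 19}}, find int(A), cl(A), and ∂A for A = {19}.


int(A) = ∅, cl(A) = {19}, ∂A = {19}.

Closed sets in (X, τ) are complements of opens:
  closed(X, τ) = {∅, {19}, {17, 19}, {18, 19}, {17, 18, 19}}.
int(A) = ⋃ {U ∈ τ : U ⊆ A}. Opens contained in A: ∅.
Taking the union of these: int(A) = ∅.
cl(A) = ⋂ {C closed : A ⊆ C}. Closed sets containing A: {19}, {17, 19}, {18, 19}, {17, 18, 19}.
Intersecting these: cl(A) = {19}.
∂A = cl(A) ∖ int(A) = {19} ∖ ∅ = {19}.


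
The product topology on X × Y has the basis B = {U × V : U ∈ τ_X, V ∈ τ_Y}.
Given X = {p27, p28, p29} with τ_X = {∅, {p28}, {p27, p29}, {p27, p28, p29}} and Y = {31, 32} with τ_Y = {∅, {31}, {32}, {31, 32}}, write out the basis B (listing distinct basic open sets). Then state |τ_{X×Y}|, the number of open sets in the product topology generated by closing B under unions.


Basis B = {∅ × ∅, {p28} × {31}, {p28} × {32}, {p27, p29} × {31}, {p27, p29} × {32}, {p28} × {31, 32}, {p27, p28, p29} × {31}, {p27, p28, p29} × {32}, {p27, p29} × {31, 32}, {p27, p28, p29} × {31, 32}}; |τ_{X×Y}| = 16.

Enumerate products U × V with U ∈ τ_X, V ∈ τ_Y (deduplicated):
  ∅ × ∅ = {} (∅)
  {p28} × {31} = {(p28,31)}
  {p28} × {32} = {(p28,32)}
  {p27, p29} × {31} = {(p27,31), (p29,31)}
  {p27, p29} × {32} = {(p27,32), (p29,32)}
  {p28} × {31, 32} = {(p28,31), (p28,32)}
  {p27, p28, p29} × {31} = {(p27,31), (p28,31), (p29,31)}
  {p27, p28, p29} × {32} = {(p27,32), (p28,32), (p29,32)}
  {p27, p29} × {31, 32} = {(p27,31), (p27,32), (p29,31), (p29,32)}
  {p27, p28, p29} × {31, 32} = {(p27,31), (p27,32), (p28,31), (p28,32), (p29,31), (p29,32)}
These 10 distinct sets form the basis B.
Close under arbitrary unions to get τ_{X×Y}; counting gives |τ_{X×Y}| = 16.


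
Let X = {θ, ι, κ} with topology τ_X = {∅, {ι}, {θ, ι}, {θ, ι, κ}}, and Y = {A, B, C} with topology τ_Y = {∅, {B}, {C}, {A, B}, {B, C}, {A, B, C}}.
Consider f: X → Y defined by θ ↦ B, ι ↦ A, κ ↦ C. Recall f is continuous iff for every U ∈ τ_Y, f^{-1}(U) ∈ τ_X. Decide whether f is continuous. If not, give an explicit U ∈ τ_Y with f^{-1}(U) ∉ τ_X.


f is NOT continuous.

Compute f^{-1}(U) for each U ∈ τ_Y:
  U = ∅: f^{-1}(U) = ∅ ∈ τ_X ✓.
  U = {B}: f^{-1}(U) = {θ} ∉ τ_X ✗.
  U = {C}: f^{-1}(U) = {κ} ∉ τ_X ✗.
  U = {A, B}: f^{-1}(U) = {θ, ι} ∈ τ_X ✓.
  U = {B, C}: f^{-1}(U) = {θ, κ} ∉ τ_X ✗.
  U = {A, B, C}: f^{-1}(U) = {θ, ι, κ} ∈ τ_X ✓.
Found U = {B} with f^{-1}(U) = {θ} not in τ_X. Therefore f is NOT continuous.


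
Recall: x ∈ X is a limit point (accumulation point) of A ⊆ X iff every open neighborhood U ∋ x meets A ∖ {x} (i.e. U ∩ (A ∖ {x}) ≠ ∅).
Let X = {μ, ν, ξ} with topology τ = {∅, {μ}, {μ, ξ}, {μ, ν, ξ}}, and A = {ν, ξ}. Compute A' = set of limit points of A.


A' = {ν}

For each x ∈ X, list the open sets U ∈ τ with x ∈ U, then check whether U ∩ (A ∖ {x}) ≠ ∅ for every such U.
  x = μ: open {μ} ∋ x has {μ} ∩ (A ∖ {μ}) = ∅, so x is NOT a limit point.
  x = ν: opens ∋ x are {μ, ν, ξ}; each meets A ∖ {ν}, so x IS a limit point.
  x = ξ: open {μ, ξ} ∋ x has {μ, ξ} ∩ (A ∖ {ξ}) = ∅, so x is NOT a limit point.
Collecting: A' = {ν}.


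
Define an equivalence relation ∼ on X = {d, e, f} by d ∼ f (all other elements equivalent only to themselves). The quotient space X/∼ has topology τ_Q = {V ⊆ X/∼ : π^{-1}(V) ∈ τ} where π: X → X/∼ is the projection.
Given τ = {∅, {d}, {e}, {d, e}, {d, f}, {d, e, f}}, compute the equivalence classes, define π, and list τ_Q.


X/∼ = {[d=f], [e]}; |τ_Q| = 4.

Equivalence classes: [d=f], [e].
Quotient map π: X → X/∼ sends d ↦ [d=f], e ↦ [e], f ↦ [d=f].
For each subset V ⊆ X/∼, compute π^{-1}(V) ⊆ X and check whether π^{-1}(V) ∈ τ. V is open in τ_Q iff π^{-1}(V) ∈ τ.
  V = {}: π^{-1}(V) = ∅ ∈ τ ✓.
  V = {[d=f]}: π^{-1}(V) = {d, f} ∈ τ ✓.
  V = {[e]}: π^{-1}(V) = {e} ∈ τ ✓.
  V = {[d=f], [e]}: π^{-1}(V) = {d, e, f} ∈ τ ✓.
Open sets in the quotient: τ_Q = {{}, {[d=f]}, {[e]}, {[d=f], [e]}} (4 elements).


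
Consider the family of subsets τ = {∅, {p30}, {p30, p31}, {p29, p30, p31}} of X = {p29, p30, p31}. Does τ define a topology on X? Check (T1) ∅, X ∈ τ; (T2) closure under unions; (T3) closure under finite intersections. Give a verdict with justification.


τ IS a topology on X.

Axiom (T1): ∅ ∈ τ? Yes; X ∈ τ? Yes.
Axiom (T2/T3): check pairwise unions and intersections of members of τ.
All pairwise intersections and unions checked — each lies in τ. Therefore τ satisfies (T1), (T2), (T3): it IS a topology on X.


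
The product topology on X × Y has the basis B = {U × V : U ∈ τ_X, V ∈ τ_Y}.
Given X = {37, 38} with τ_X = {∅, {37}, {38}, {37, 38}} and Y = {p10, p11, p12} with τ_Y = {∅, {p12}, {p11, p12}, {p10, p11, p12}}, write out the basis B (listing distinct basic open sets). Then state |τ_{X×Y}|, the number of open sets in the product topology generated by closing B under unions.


Basis B = {∅ × ∅, {37} × {p12}, {38} × {p12}, {37} × {p11, p12}, {37, 38} × {p12}, {38} × {p11, p12}, {37} × {p10, p11, p12}, {38} × {p10, p11, p12}, {37, 38} × {p11, p12}, {37, 38} × {p10, p11, p12}}; |τ_{X×Y}| = 16.

Enumerate products U × V with U ∈ τ_X, V ∈ τ_Y (deduplicated):
  ∅ × ∅ = {} (∅)
  {37} × {p12} = {(37,p12)}
  {38} × {p12} = {(38,p12)}
  {37} × {p11, p12} = {(37,p11), (37,p12)}
  {37, 38} × {p12} = {(37,p12), (38,p12)}
  {38} × {p11, p12} = {(38,p11), (38,p12)}
  {37} × {p10, p11, p12} = {(37,p10), (37,p11), (37,p12)}
  {38} × {p10, p11, p12} = {(38,p10), (38,p11), (38,p12)}
  {37, 38} × {p11, p12} = {(37,p11), (37,p12), (38,p11), (38,p12)}
  {37, 38} × {p10, p11, p12} = {(37,p10), (37,p11), (37,p12), (38,p10), (38,p11), (38,p12)}
These 10 distinct sets form the basis B.
Close under arbitrary unions to get τ_{X×Y}; counting gives |τ_{X×Y}| = 16.


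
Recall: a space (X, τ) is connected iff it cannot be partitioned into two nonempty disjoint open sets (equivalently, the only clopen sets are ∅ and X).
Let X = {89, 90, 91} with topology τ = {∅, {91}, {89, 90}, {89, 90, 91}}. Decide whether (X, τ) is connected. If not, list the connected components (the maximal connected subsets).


(X, τ) is disconnected; components = [{91}, {89, 90}].

Find clopen sets (U ∈ τ with X ∖ U ∈ τ):
  U = ∅, X ∖ U = {89, 90, 91} — both open, so U is clopen.
  U = {91}, X ∖ U = {89, 90} — both open, so U is clopen.
  U = {89, 90}, X ∖ U = {91} — both open, so U is clopen.
  U = {89, 90, 91}, X ∖ U = ∅ — both open, so U is clopen.
Nontrivial clopen(s) exist: e.g. {89, 90}. So (X, τ) is disconnected.
Compute connected components by grouping points that agree on all clopens:
  component: {91}
  component: {89, 90}


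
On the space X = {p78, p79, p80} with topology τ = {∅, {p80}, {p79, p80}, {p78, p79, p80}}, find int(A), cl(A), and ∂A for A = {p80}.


int(A) = {p80}, cl(A) = {p78, p79, p80}, ∂A = {p78, p79}.

Closed sets in (X, τ) are complements of opens:
  closed(X, τ) = {∅, {p78}, {p78, p79}, {p78, p79, p80}}.
int(A) = ⋃ {U ∈ τ : U ⊆ A}. Opens contained in A: ∅, {p80}.
Taking the union of these: int(A) = {p80}.
cl(A) = ⋂ {C closed : A ⊆ C}. Closed sets containing A: {p78, p79, p80}.
Intersecting these: cl(A) = {p78, p79, p80}.
∂A = cl(A) ∖ int(A) = {p78, p79, p80} ∖ {p80} = {p78, p79}.


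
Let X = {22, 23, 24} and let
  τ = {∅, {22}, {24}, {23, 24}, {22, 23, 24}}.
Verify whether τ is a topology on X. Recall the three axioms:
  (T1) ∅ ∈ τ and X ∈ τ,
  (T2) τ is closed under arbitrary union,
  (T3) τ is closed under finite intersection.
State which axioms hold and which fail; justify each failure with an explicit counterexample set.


τ is NOT a topology on X.

Axiom (T1): ∅ ∈ τ? Yes; X ∈ τ? Yes.
Axiom (T2/T3): check pairwise unions and intersections of members of τ.
Counterexample for (T2): {22} ∪ {24} = {22, 24} ∉ τ. Therefore τ is NOT a topology.


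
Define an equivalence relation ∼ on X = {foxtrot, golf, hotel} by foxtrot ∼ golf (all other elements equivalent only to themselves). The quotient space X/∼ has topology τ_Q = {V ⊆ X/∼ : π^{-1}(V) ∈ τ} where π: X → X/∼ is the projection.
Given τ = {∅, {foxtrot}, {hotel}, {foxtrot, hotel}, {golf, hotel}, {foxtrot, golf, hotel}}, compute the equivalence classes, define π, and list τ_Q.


X/∼ = {[foxtrot=golf], [hotel]}; |τ_Q| = 3.

Equivalence classes: [foxtrot=golf], [hotel].
Quotient map π: X → X/∼ sends foxtrot ↦ [foxtrot=golf], golf ↦ [foxtrot=golf], hotel ↦ [hotel].
For each subset V ⊆ X/∼, compute π^{-1}(V) ⊆ X and check whether π^{-1}(V) ∈ τ. V is open in τ_Q iff π^{-1}(V) ∈ τ.
  V = {}: π^{-1}(V) = ∅ ∈ τ ✓.
  V = {[foxtrot=golf]}: π^{-1}(V) = {foxtrot, golf} ∉ τ ✗.
  V = {[hotel]}: π^{-1}(V) = {hotel} ∈ τ ✓.
  V = {[foxtrot=golf], [hotel]}: π^{-1}(V) = {foxtrot, golf, hotel} ∈ τ ✓.
Open sets in the quotient: τ_Q = {{}, {[hotel]}, {[foxtrot=golf], [hotel]}} (3 elements).


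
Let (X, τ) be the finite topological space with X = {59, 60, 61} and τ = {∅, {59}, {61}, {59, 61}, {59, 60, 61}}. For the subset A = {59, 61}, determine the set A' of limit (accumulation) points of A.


A' = {60}

For each x ∈ X, list the open sets U ∈ τ with x ∈ U, then check whether U ∩ (A ∖ {x}) ≠ ∅ for every such U.
  x = 59: open {59} ∋ x has {59} ∩ (A ∖ {59}) = ∅, so x is NOT a limit point.
  x = 60: opens ∋ x are {59, 60, 61}; each meets A ∖ {60}, so x IS a limit point.
  x = 61: open {61} ∋ x has {61} ∩ (A ∖ {61}) = ∅, so x is NOT a limit point.
Collecting: A' = {60}.


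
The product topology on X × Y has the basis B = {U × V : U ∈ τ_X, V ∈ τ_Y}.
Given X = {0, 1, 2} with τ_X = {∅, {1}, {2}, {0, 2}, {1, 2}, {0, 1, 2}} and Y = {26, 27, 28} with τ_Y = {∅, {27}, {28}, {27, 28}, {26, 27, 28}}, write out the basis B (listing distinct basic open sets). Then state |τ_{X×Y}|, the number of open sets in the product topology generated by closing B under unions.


Basis B = {∅ × ∅, {1} × {27}, {1} × {28}, {2} × {27}, {2} × {28}, {0, 2} × {27}, {0, 2} × {28}, {1} × {27, 28}, {1, 2} × {27}, {1, 2} × {28}, {2} × {27, 28}, {0, 1, 2} × {27}, {0, 1, 2} × {28}, {1} × {26, 27, 28}, {2} × {26, 27, 28}, {0, 2} × {27, 28}, {1, 2} × {27, 28}, {0, 2} × {26, 27, 28}, {0, 1, 2} × {27, 28}, {1, 2} × {26, 27, 28}, {0, 1, 2} × {26, 27, 28}}; |τ_{X×Y}| = 70.

Enumerate products U × V with U ∈ τ_X, V ∈ τ_Y (deduplicated):
  ∅ × ∅ = {} (∅)
  {1} × {27} = {(1,27)}
  {1} × {28} = {(1,28)}
  {2} × {27} = {(2,27)}
  {2} × {28} = {(2,28)}
  {0, 2} × {27} = {(0,27), (2,27)}
  {0, 2} × {28} = {(0,28), (2,28)}
  {1} × {27, 28} = {(1,27), (1,28)}
  {1, 2} × {27} = {(1,27), (2,27)}
  {1, 2} × {28} = {(1,28), (2,28)}
  {2} × {27, 28} = {(2,27), (2,28)}
  {0, 1, 2} × {27} = {(0,27), (1,27), (2,27)}
  {0, 1, 2} × {28} = {(0,28), (1,28), (2,28)}
  {1} × {26, 27, 28} = {(1,26), (1,27), (1,28)}
  {2} × {26, 27, 28} = {(2,26), (2,27), (2,28)}
  {0, 2} × {27, 28} = {(0,27), (0,28), (2,27), (2,28)}
  {1, 2} × {27, 28} = {(1,27), (1,28), (2,27), (2,28)}
  {0, 2} × {26, 27, 28} = {(0,26), (0,27), (0,28), (2,26), (2,27), (2,28)}
  {0, 1, 2} × {27, 28} = {(0,27), (0,28), (1,27), (1,28), (2,27), (2,28)}
  {1, 2} × {26, 27, 28} = {(1,26), (1,27), (1,28), (2,26), (2,27), (2,28)}
  {0, 1, 2} × {26, 27, 28} = {(0,26), (0,27), (0,28), (1,26), (1,27), (1,28), (2,26), (2,27), (2,28)}
These 21 distinct sets form the basis B.
Close under arbitrary unions to get τ_{X×Y}; counting gives |τ_{X×Y}| = 70.


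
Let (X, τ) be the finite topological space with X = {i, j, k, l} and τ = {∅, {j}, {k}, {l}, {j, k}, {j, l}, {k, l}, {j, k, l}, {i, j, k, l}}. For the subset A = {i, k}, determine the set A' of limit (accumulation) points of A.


A' = {i}

For each x ∈ X, list the open sets U ∈ τ with x ∈ U, then check whether U ∩ (A ∖ {x}) ≠ ∅ for every such U.
  x = i: opens ∋ x are {i, j, k, l}; each meets A ∖ {i}, so x IS a limit point.
  x = j: open {j} ∋ x has {j} ∩ (A ∖ {j}) = ∅, so x is NOT a limit point.
  x = k: open {k} ∋ x has {k} ∩ (A ∖ {k}) = ∅, so x is NOT a limit point.
  x = l: open {l} ∋ x has {l} ∩ (A ∖ {l}) = ∅, so x is NOT a limit point.
Collecting: A' = {i}.


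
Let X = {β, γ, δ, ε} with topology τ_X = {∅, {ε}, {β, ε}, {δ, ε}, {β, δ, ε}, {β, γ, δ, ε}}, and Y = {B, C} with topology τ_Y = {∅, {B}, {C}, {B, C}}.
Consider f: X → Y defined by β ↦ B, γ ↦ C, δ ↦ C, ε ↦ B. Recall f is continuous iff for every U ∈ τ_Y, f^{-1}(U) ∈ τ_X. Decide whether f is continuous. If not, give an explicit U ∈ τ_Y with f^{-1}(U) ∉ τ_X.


f is NOT continuous.

Compute f^{-1}(U) for each U ∈ τ_Y:
  U = ∅: f^{-1}(U) = ∅ ∈ τ_X ✓.
  U = {B}: f^{-1}(U) = {β, ε} ∈ τ_X ✓.
  U = {C}: f^{-1}(U) = {γ, δ} ∉ τ_X ✗.
  U = {B, C}: f^{-1}(U) = {β, γ, δ, ε} ∈ τ_X ✓.
Found U = {C} with f^{-1}(U) = {γ, δ} not in τ_X. Therefore f is NOT continuous.


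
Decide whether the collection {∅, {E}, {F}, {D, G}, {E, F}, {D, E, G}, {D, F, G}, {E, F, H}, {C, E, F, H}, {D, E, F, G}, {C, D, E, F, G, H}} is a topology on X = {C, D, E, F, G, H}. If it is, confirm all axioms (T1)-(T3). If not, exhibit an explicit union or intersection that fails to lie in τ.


τ is NOT a topology on X.

Axiom (T1): ∅ ∈ τ? Yes; X ∈ τ? Yes.
Axiom (T2/T3): check pairwise unions and intersections of members of τ.
Counterexample for (T2): {D, G} ∪ {E, F, H} = {D, E, F, G, H} ∉ τ. Therefore τ is NOT a topology.


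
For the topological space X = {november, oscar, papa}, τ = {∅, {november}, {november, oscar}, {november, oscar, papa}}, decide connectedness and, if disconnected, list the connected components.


(X, τ) is connected.

Find clopen sets (U ∈ τ with X ∖ U ∈ τ):
  U = ∅, X ∖ U = {november, oscar, papa} — both open, so U is clopen.
  U = {november, oscar, papa}, X ∖ U = ∅ — both open, so U is clopen.
Only trivial clopens (∅ and X) exist, so (X, τ) is connected.
Compute connected components by grouping points that agree on all clopens:
  component: {november, oscar, papa}


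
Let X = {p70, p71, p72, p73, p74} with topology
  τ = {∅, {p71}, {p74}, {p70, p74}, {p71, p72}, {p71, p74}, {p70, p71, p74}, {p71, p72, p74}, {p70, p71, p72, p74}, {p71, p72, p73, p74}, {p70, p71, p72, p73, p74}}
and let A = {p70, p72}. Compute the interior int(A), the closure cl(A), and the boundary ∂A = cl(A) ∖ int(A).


int(A) = ∅, cl(A) = {p70, p72, p73}, ∂A = {p70, p72, p73}.

Closed sets in (X, τ) are complements of opens:
  closed(X, τ) = {∅, {p70}, {p73}, {p70, p73}, {p72, p73}, {p70, p72, p73}, {p70, p73, p74}, {p71, p72, p73}, {p70, p71, p72, p73}, {p70, p72, p73, p74}, {p70, p71, p72, p73, p74}}.
int(A) = ⋃ {U ∈ τ : U ⊆ A}. Opens contained in A: ∅.
Taking the union of these: int(A) = ∅.
cl(A) = ⋂ {C closed : A ⊆ C}. Closed sets containing A: {p70, p72, p73}, {p70, p71, p72, p73}, {p70, p72, p73, p74}, {p70, p71, p72, p73, p74}.
Intersecting these: cl(A) = {p70, p72, p73}.
∂A = cl(A) ∖ int(A) = {p70, p72, p73} ∖ ∅ = {p70, p72, p73}.


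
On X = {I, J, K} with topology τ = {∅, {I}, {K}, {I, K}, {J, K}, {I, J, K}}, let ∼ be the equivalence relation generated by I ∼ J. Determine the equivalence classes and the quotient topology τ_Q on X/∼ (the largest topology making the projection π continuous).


X/∼ = {[I=J], [K]}; |τ_Q| = 3.

Equivalence classes: [I=J], [K].
Quotient map π: X → X/∼ sends I ↦ [I=J], J ↦ [I=J], K ↦ [K].
For each subset V ⊆ X/∼, compute π^{-1}(V) ⊆ X and check whether π^{-1}(V) ∈ τ. V is open in τ_Q iff π^{-1}(V) ∈ τ.
  V = {}: π^{-1}(V) = ∅ ∈ τ ✓.
  V = {[I=J]}: π^{-1}(V) = {I, J} ∉ τ ✗.
  V = {[K]}: π^{-1}(V) = {K} ∈ τ ✓.
  V = {[I=J], [K]}: π^{-1}(V) = {I, J, K} ∈ τ ✓.
Open sets in the quotient: τ_Q = {{}, {[K]}, {[I=J], [K]}} (3 elements).


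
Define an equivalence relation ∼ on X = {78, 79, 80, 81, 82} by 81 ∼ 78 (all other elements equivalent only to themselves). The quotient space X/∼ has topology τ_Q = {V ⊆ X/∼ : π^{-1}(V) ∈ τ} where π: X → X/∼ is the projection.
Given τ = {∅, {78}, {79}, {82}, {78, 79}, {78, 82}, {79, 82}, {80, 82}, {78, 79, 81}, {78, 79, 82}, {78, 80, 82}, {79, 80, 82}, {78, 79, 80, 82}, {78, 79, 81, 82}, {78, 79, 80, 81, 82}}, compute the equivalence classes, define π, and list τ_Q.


X/∼ = {[78=81], [79], [80], [82]}; |τ_Q| = 9.

Equivalence classes: [78=81], [79], [80], [82].
Quotient map π: X → X/∼ sends 78 ↦ [78=81], 79 ↦ [79], 80 ↦ [80], 81 ↦ [78=81], 82 ↦ [82].
For each subset V ⊆ X/∼, compute π^{-1}(V) ⊆ X and check whether π^{-1}(V) ∈ τ. V is open in τ_Q iff π^{-1}(V) ∈ τ.
  V = {}: π^{-1}(V) = ∅ ∈ τ ✓.
  V = {[78=81]}: π^{-1}(V) = {78, 81} ∉ τ ✗.
  V = {[79]}: π^{-1}(V) = {79} ∈ τ ✓.
  V = {[78=81], [79]}: π^{-1}(V) = {78, 79, 81} ∈ τ ✓.
  V = {[80]}: π^{-1}(V) = {80} ∉ τ ✗.
  V = {[78=81], [80]}: π^{-1}(V) = {78, 80, 81} ∉ τ ✗.
  V = {[79], [80]}: π^{-1}(V) = {79, 80} ∉ τ ✗.
  V = {[78=81], [79], [80]}: π^{-1}(V) = {78, 79, 80, 81} ∉ τ ✗.
  V = {[82]}: π^{-1}(V) = {82} ∈ τ ✓.
  V = {[78=81], [82]}: π^{-1}(V) = {78, 81, 82} ∉ τ ✗.
  V = {[79], [82]}: π^{-1}(V) = {79, 82} ∈ τ ✓.
  V = {[78=81], [79], [82]}: π^{-1}(V) = {78, 79, 81, 82} ∈ τ ✓.
  V = {[80], [82]}: π^{-1}(V) = {80, 82} ∈ τ ✓.
  V = {[78=81], [80], [82]}: π^{-1}(V) = {78, 80, 81, 82} ∉ τ ✗.
  V = {[79], [80], [82]}: π^{-1}(V) = {79, 80, 82} ∈ τ ✓.
  V = {[78=81], [79], [80], [82]}: π^{-1}(V) = {78, 79, 80, 81, 82} ∈ τ ✓.
Open sets in the quotient: τ_Q = {{}, {[79]}, {[78=81], [79]}, {[82]}, {[79], [82]}, {[78=81], [79], [82]}, {[80], [82]}, {[79], [80], [82]}, {[78=81], [79], [80], [82]}} (9 elements).


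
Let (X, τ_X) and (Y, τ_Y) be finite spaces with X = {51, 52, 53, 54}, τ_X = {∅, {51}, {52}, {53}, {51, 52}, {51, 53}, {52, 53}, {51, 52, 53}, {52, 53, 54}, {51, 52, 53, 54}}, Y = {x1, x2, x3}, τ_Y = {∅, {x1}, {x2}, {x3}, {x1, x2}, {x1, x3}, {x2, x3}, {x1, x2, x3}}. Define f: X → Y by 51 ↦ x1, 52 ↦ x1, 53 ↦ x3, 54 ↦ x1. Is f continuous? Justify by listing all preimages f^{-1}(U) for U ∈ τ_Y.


f is NOT continuous.

Compute f^{-1}(U) for each U ∈ τ_Y:
  U = ∅: f^{-1}(U) = ∅ ∈ τ_X ✓.
  U = {x1}: f^{-1}(U) = {51, 52, 54} ∉ τ_X ✗.
  U = {x2}: f^{-1}(U) = ∅ ∈ τ_X ✓.
  U = {x3}: f^{-1}(U) = {53} ∈ τ_X ✓.
  U = {x1, x2}: f^{-1}(U) = {51, 52, 54} ∉ τ_X ✗.
  U = {x1, x3}: f^{-1}(U) = {51, 52, 53, 54} ∈ τ_X ✓.
  U = {x2, x3}: f^{-1}(U) = {53} ∈ τ_X ✓.
  U = {x1, x2, x3}: f^{-1}(U) = {51, 52, 53, 54} ∈ τ_X ✓.
Found U = {x1} with f^{-1}(U) = {51, 52, 54} not in τ_X. Therefore f is NOT continuous.


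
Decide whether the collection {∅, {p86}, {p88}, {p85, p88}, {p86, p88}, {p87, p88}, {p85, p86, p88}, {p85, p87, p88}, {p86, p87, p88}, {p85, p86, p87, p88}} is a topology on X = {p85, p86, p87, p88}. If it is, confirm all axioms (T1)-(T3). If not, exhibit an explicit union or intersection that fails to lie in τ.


τ IS a topology on X.

Axiom (T1): ∅ ∈ τ? Yes; X ∈ τ? Yes.
Axiom (T2/T3): check pairwise unions and intersections of members of τ.
All pairwise intersections and unions checked — each lies in τ. Therefore τ satisfies (T1), (T2), (T3): it IS a topology on X.


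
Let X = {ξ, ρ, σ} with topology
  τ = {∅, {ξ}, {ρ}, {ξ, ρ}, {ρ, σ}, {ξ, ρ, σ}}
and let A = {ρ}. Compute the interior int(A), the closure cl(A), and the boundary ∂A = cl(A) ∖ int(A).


int(A) = {ρ}, cl(A) = {ρ, σ}, ∂A = {σ}.

Closed sets in (X, τ) are complements of opens:
  closed(X, τ) = {∅, {ξ}, {σ}, {ξ, σ}, {ρ, σ}, {ξ, ρ, σ}}.
int(A) = ⋃ {U ∈ τ : U ⊆ A}. Opens contained in A: ∅, {ρ}.
Taking the union of these: int(A) = {ρ}.
cl(A) = ⋂ {C closed : A ⊆ C}. Closed sets containing A: {ρ, σ}, {ξ, ρ, σ}.
Intersecting these: cl(A) = {ρ, σ}.
∂A = cl(A) ∖ int(A) = {ρ, σ} ∖ {ρ} = {σ}.


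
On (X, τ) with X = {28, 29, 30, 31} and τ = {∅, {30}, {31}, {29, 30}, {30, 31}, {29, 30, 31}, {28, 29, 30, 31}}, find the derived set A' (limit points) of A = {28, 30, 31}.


A' = {28, 29}

For each x ∈ X, list the open sets U ∈ τ with x ∈ U, then check whether U ∩ (A ∖ {x}) ≠ ∅ for every such U.
  x = 28: opens ∋ x are {28, 29, 30, 31}; each meets A ∖ {28}, so x IS a limit point.
  x = 29: opens ∋ x are {29, 30}, {29, 30, 31}, {28, 29, 30, 31}; each meets A ∖ {29}, so x IS a limit point.
  x = 30: open {30} ∋ x has {30} ∩ (A ∖ {30}) = ∅, so x is NOT a limit point.
  x = 31: open {31} ∋ x has {31} ∩ (A ∖ {31}) = ∅, so x is NOT a limit point.
Collecting: A' = {28, 29}.


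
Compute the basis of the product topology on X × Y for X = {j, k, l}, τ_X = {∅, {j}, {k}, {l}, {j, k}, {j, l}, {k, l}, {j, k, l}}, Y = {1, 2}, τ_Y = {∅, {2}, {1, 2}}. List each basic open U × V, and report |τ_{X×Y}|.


Basis B = {∅ × ∅, {j} × {2}, {k} × {2}, {l} × {2}, {j} × {1, 2}, {j, k} × {2}, {j, l} × {2}, {k} × {1, 2}, {k, l} × {2}, {l} × {1, 2}, {j, k, l} × {2}, {j, k} × {1, 2}, {j, l} × {1, 2}, {k, l} × {1, 2}, {j, k, l} × {1, 2}}; |τ_{X×Y}| = 27.

Enumerate products U × V with U ∈ τ_X, V ∈ τ_Y (deduplicated):
  ∅ × ∅ = {} (∅)
  {j} × {2} = {(j,2)}
  {k} × {2} = {(k,2)}
  {l} × {2} = {(l,2)}
  {j} × {1, 2} = {(j,1), (j,2)}
  {j, k} × {2} = {(j,2), (k,2)}
  {j, l} × {2} = {(j,2), (l,2)}
  {k} × {1, 2} = {(k,1), (k,2)}
  {k, l} × {2} = {(k,2), (l,2)}
  {l} × {1, 2} = {(l,1), (l,2)}
  {j, k, l} × {2} = {(j,2), (k,2), (l,2)}
  {j, k} × {1, 2} = {(j,1), (j,2), (k,1), (k,2)}
  {j, l} × {1, 2} = {(j,1), (j,2), (l,1), (l,2)}
  {k, l} × {1, 2} = {(k,1), (k,2), (l,1), (l,2)}
  {j, k, l} × {1, 2} = {(j,1), (j,2), (k,1), (k,2), (l,1), (l,2)}
These 15 distinct sets form the basis B.
Close under arbitrary unions to get τ_{X×Y}; counting gives |τ_{X×Y}| = 27.


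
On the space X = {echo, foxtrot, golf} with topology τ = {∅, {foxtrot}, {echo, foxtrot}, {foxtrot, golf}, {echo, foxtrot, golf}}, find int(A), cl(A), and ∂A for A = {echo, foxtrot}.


int(A) = {echo, foxtrot}, cl(A) = {echo, foxtrot, golf}, ∂A = {golf}.

Closed sets in (X, τ) are complements of opens:
  closed(X, τ) = {∅, {echo}, {golf}, {echo, golf}, {echo, foxtrot, golf}}.
int(A) = ⋃ {U ∈ τ : U ⊆ A}. Opens contained in A: ∅, {foxtrot}, {echo, foxtrot}.
Taking the union of these: int(A) = {echo, foxtrot}.
cl(A) = ⋂ {C closed : A ⊆ C}. Closed sets containing A: {echo, foxtrot, golf}.
Intersecting these: cl(A) = {echo, foxtrot, golf}.
∂A = cl(A) ∖ int(A) = {echo, foxtrot, golf} ∖ {echo, foxtrot} = {golf}.


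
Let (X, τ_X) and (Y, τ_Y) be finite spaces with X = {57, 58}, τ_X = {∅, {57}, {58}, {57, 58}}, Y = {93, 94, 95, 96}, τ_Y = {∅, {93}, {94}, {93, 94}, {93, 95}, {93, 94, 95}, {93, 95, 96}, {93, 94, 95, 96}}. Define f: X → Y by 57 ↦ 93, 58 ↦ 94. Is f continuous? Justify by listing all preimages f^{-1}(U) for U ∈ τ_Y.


f IS continuous.

Compute f^{-1}(U) for each U ∈ τ_Y:
  U = ∅: f^{-1}(U) = ∅ ∈ τ_X ✓.
  U = {93}: f^{-1}(U) = {57} ∈ τ_X ✓.
  U = {94}: f^{-1}(U) = {58} ∈ τ_X ✓.
  U = {93, 94}: f^{-1}(U) = {57, 58} ∈ τ_X ✓.
  U = {93, 95}: f^{-1}(U) = {57} ∈ τ_X ✓.
  U = {93, 94, 95}: f^{-1}(U) = {57, 58} ∈ τ_X ✓.
  U = {93, 95, 96}: f^{-1}(U) = {57} ∈ τ_X ✓.
  U = {93, 94, 95, 96}: f^{-1}(U) = {57, 58} ∈ τ_X ✓.
Every preimage lies in τ_X, so f IS continuous.


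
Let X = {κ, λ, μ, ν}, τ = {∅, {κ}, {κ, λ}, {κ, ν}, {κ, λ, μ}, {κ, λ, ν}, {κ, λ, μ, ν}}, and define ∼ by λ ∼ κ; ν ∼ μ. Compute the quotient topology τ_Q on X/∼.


X/∼ = {[κ=λ], [μ=ν]}; |τ_Q| = 3.

Equivalence classes: [κ=λ], [μ=ν].
Quotient map π: X → X/∼ sends κ ↦ [κ=λ], λ ↦ [κ=λ], μ ↦ [μ=ν], ν ↦ [μ=ν].
For each subset V ⊆ X/∼, compute π^{-1}(V) ⊆ X and check whether π^{-1}(V) ∈ τ. V is open in τ_Q iff π^{-1}(V) ∈ τ.
  V = {}: π^{-1}(V) = ∅ ∈ τ ✓.
  V = {[κ=λ]}: π^{-1}(V) = {κ, λ} ∈ τ ✓.
  V = {[μ=ν]}: π^{-1}(V) = {μ, ν} ∉ τ ✗.
  V = {[κ=λ], [μ=ν]}: π^{-1}(V) = {κ, λ, μ, ν} ∈ τ ✓.
Open sets in the quotient: τ_Q = {{}, {[κ=λ]}, {[κ=λ], [μ=ν]}} (3 elements).


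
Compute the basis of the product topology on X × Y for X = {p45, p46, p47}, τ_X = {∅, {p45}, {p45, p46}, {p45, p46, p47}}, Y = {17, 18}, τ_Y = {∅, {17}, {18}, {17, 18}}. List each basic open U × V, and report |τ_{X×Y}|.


Basis B = {∅ × ∅, {p45} × {17}, {p45} × {18}, {p45} × {17, 18}, {p45, p46} × {17}, {p45, p46} × {18}, {p45, p46, p47} × {17}, {p45, p46, p47} × {18}, {p45, p46} × {17, 18}, {p45, p46, p47} × {17, 18}}; |τ_{X×Y}| = 16.

Enumerate products U × V with U ∈ τ_X, V ∈ τ_Y (deduplicated):
  ∅ × ∅ = {} (∅)
  {p45} × {17} = {(p45,17)}
  {p45} × {18} = {(p45,18)}
  {p45} × {17, 18} = {(p45,17), (p45,18)}
  {p45, p46} × {17} = {(p45,17), (p46,17)}
  {p45, p46} × {18} = {(p45,18), (p46,18)}
  {p45, p46, p47} × {17} = {(p45,17), (p46,17), (p47,17)}
  {p45, p46, p47} × {18} = {(p45,18), (p46,18), (p47,18)}
  {p45, p46} × {17, 18} = {(p45,17), (p45,18), (p46,17), (p46,18)}
  {p45, p46, p47} × {17, 18} = {(p45,17), (p45,18), (p46,17), (p46,18), (p47,17), (p47,18)}
These 10 distinct sets form the basis B.
Close under arbitrary unions to get τ_{X×Y}; counting gives |τ_{X×Y}| = 16.


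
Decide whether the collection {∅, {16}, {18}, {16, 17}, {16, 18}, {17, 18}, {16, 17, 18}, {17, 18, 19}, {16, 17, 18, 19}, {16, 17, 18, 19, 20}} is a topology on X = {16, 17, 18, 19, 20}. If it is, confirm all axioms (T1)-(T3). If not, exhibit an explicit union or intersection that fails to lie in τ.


τ is NOT a topology on X.

Axiom (T1): ∅ ∈ τ? Yes; X ∈ τ? Yes.
Axiom (T2/T3): check pairwise unions and intersections of members of τ.
Counterexample for (T3): {16, 17} ∩ {17, 18} = {17} ∉ τ. Therefore τ is NOT a topology.


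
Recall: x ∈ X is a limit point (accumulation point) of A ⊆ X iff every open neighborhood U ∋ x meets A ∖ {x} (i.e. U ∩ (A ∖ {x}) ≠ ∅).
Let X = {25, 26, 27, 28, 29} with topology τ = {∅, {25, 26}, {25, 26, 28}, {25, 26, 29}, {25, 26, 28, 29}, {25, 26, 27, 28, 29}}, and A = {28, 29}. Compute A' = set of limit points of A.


A' = {27}

For each x ∈ X, list the open sets U ∈ τ with x ∈ U, then check whether U ∩ (A ∖ {x}) ≠ ∅ for every such U.
  x = 25: open {25, 26} ∋ x has {25, 26} ∩ (A ∖ {25}) = ∅, so x is NOT a limit point.
  x = 26: open {25, 26} ∋ x has {25, 26} ∩ (A ∖ {26}) = ∅, so x is NOT a limit point.
  x = 27: opens ∋ x are {25, 26, 27, 28, 29}; each meets A ∖ {27}, so x IS a limit point.
  x = 28: open {25, 26, 28} ∋ x has {25, 26, 28} ∩ (A ∖ {28}) = ∅, so x is NOT a limit point.
  x = 29: open {25, 26, 29} ∋ x has {25, 26, 29} ∩ (A ∖ {29}) = ∅, so x is NOT a limit point.
Collecting: A' = {27}.


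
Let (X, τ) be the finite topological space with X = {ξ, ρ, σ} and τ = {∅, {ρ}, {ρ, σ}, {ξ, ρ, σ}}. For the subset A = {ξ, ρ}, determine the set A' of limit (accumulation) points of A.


A' = {ξ, σ}

For each x ∈ X, list the open sets U ∈ τ with x ∈ U, then check whether U ∩ (A ∖ {x}) ≠ ∅ for every such U.
  x = ξ: opens ∋ x are {ξ, ρ, σ}; each meets A ∖ {ξ}, so x IS a limit point.
  x = ρ: open {ρ} ∋ x has {ρ} ∩ (A ∖ {ρ}) = ∅, so x is NOT a limit point.
  x = σ: opens ∋ x are {ρ, σ}, {ξ, ρ, σ}; each meets A ∖ {σ}, so x IS a limit point.
Collecting: A' = {ξ, σ}.


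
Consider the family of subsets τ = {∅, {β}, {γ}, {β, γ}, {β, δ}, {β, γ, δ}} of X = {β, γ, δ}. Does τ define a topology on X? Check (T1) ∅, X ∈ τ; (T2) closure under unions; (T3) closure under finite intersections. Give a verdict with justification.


τ IS a topology on X.

Axiom (T1): ∅ ∈ τ? Yes; X ∈ τ? Yes.
Axiom (T2/T3): check pairwise unions and intersections of members of τ.
All pairwise intersections and unions checked — each lies in τ. Therefore τ satisfies (T1), (T2), (T3): it IS a topology on X.


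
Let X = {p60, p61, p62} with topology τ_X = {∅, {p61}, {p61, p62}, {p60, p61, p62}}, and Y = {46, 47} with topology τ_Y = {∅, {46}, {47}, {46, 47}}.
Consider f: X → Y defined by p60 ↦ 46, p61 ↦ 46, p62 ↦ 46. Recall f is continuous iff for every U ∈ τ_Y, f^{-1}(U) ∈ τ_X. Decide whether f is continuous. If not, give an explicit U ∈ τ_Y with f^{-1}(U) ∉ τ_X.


f IS continuous.

Compute f^{-1}(U) for each U ∈ τ_Y:
  U = ∅: f^{-1}(U) = ∅ ∈ τ_X ✓.
  U = {46}: f^{-1}(U) = {p60, p61, p62} ∈ τ_X ✓.
  U = {47}: f^{-1}(U) = ∅ ∈ τ_X ✓.
  U = {46, 47}: f^{-1}(U) = {p60, p61, p62} ∈ τ_X ✓.
Every preimage lies in τ_X, so f IS continuous.


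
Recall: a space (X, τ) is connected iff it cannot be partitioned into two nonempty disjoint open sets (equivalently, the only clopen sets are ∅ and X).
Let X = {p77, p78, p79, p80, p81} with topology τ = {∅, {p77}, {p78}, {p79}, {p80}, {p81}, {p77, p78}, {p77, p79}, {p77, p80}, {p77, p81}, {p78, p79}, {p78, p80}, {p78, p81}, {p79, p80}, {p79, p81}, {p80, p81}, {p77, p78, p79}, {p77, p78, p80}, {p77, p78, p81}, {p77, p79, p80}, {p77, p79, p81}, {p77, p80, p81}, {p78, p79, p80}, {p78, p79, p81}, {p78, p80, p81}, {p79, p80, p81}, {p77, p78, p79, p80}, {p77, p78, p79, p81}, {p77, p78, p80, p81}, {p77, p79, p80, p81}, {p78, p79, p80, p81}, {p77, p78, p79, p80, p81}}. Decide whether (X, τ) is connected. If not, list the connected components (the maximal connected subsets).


(X, τ) is disconnected; components = [{p77}, {p78}, {p79}, {p80}, {p81}].

Find clopen sets (U ∈ τ with X ∖ U ∈ τ):
  U = ∅, X ∖ U = {p77, p78, p79, p80, p81} — both open, so U is clopen.
  U = {p77}, X ∖ U = {p78, p79, p80, p81} — both open, so U is clopen.
  U = {p78}, X ∖ U = {p77, p79, p80, p81} — both open, so U is clopen.
  U = {p79}, X ∖ U = {p77, p78, p80, p81} — both open, so U is clopen.
  U = {p80}, X ∖ U = {p77, p78, p79, p81} — both open, so U is clopen.
  U = {p81}, X ∖ U = {p77, p78, p79, p80} — both open, so U is clopen.
  U = {p77, p78}, X ∖ U = {p79, p80, p81} — both open, so U is clopen.
  U = {p77, p79}, X ∖ U = {p78, p80, p81} — both open, so U is clopen.
  U = {p77, p80}, X ∖ U = {p78, p79, p81} — both open, so U is clopen.
  U = {p77, p81}, X ∖ U = {p78, p79, p80} — both open, so U is clopen.
  U = {p78, p79}, X ∖ U = {p77, p80, p81} — both open, so U is clopen.
  U = {p78, p80}, X ∖ U = {p77, p79, p81} — both open, so U is clopen.
  U = {p78, p81}, X ∖ U = {p77, p79, p80} — both open, so U is clopen.
  U = {p79, p80}, X ∖ U = {p77, p78, p81} — both open, so U is clopen.
  U = {p79, p81}, X ∖ U = {p77, p78, p80} — both open, so U is clopen.
  U = {p80, p81}, X ∖ U = {p77, p78, p79} — both open, so U is clopen.
  U = {p77, p78, p79}, X ∖ U = {p80, p81} — both open, so U is clopen.
  U = {p77, p78, p80}, X ∖ U = {p79, p81} — both open, so U is clopen.
  U = {p77, p78, p81}, X ∖ U = {p79, p80} — both open, so U is clopen.
  U = {p77, p79, p80}, X ∖ U = {p78, p81} — both open, so U is clopen.
  U = {p77, p79, p81}, X ∖ U = {p78, p80} — both open, so U is clopen.
  U = {p77, p80, p81}, X ∖ U = {p78, p79} — both open, so U is clopen.
  U = {p78, p79, p80}, X ∖ U = {p77, p81} — both open, so U is clopen.
  U = {p78, p79, p81}, X ∖ U = {p77, p80} — both open, so U is clopen.
  U = {p78, p80, p81}, X ∖ U = {p77, p79} — both open, so U is clopen.
  U = {p79, p80, p81}, X ∖ U = {p77, p78} — both open, so U is clopen.
  U = {p77, p78, p79, p80}, X ∖ U = {p81} — both open, so U is clopen.
  U = {p77, p78, p79, p81}, X ∖ U = {p80} — both open, so U is clopen.
  U = {p77, p78, p80, p81}, X ∖ U = {p79} — both open, so U is clopen.
  U = {p77, p79, p80, p81}, X ∖ U = {p78} — both open, so U is clopen.
  U = {p78, p79, p80, p81}, X ∖ U = {p77} — both open, so U is clopen.
  U = {p77, p78, p79, p80, p81}, X ∖ U = ∅ — both open, so U is clopen.
Nontrivial clopen(s) exist: e.g. {p77, p78, p81}. So (X, τ) is disconnected.
Compute connected components by grouping points that agree on all clopens:
  component: {p77}
  component: {p78}
  component: {p79}
  component: {p80}
  component: {p81}
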